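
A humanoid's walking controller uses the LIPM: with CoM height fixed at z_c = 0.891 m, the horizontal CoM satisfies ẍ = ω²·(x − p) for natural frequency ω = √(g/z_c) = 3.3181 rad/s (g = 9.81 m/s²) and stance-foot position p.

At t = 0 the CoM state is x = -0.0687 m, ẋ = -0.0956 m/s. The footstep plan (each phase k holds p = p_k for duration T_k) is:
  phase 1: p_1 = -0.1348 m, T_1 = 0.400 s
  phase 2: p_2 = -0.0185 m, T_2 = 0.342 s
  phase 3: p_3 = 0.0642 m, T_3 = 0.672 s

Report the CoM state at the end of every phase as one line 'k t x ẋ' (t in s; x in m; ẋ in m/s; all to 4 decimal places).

1 0.4000 -0.0519 0.1915
2 0.7420 0.0046 0.1740
3 1.4140 0.0251 -0.0897

phase 1: p=-0.1348, T=0.400, ωT=1.327240, cosh=2.017915, sinh=1.752707; start (x,ẋ)=(-0.068700, -0.095600) → end (x,ẋ)=(-0.051914, 0.191502)
phase 2: p=-0.0185, T=0.342, ωT=1.134790, cosh=1.716005, sinh=1.394516; start (x,ẋ)=(-0.051914, 0.191502) → end (x,ẋ)=(0.004645, 0.174006)
phase 3: p=0.0642, T=0.672, ωT=2.229763, cosh=4.702609, sinh=4.595055; start (x,ẋ)=(0.004645, 0.174006) → end (x,ẋ)=(0.025107, -0.089747)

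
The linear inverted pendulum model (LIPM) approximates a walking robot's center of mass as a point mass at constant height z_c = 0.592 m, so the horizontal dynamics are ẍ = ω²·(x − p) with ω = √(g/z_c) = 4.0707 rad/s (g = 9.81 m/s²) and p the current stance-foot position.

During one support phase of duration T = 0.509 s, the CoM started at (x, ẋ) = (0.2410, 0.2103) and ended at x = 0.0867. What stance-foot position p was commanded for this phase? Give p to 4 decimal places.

ωT = 4.0707·0.509 = 2.071986; cosh(ωT) = 4.033258, sinh(ωT) = 3.907322
x(T) = p + (x₀−p)·cosh(ωT) + (ẋ₀/ω)·sinh(ωT) ⇒ p·(1 − cosh) = x(T) − x₀·cosh − (ẋ₀/ω)·sinh
numerator   = 0.0867 − (0.2410)·4.033258 − (0.2103/4.0707)·3.907322 = -1.087175
denominator = 1 − 4.033258 = -3.033258
p = -1.087175 / -3.033258 = 0.3584

p = 0.3584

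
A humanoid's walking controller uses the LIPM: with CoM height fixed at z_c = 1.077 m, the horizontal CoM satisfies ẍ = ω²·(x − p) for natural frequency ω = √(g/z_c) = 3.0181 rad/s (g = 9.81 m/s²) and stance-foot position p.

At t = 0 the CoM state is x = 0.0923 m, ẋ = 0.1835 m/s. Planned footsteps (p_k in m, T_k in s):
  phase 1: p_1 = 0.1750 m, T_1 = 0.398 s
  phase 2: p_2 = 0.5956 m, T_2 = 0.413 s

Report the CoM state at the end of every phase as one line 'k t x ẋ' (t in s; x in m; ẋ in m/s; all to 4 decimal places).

phase 1: p=0.1750, T=0.398, ωT=1.201204, cosh=1.812474, sinh=1.511642; start (x,ẋ)=(0.092300, 0.183500) → end (x,ẋ)=(0.117016, -0.044712)
phase 2: p=0.5956, T=0.413, ωT=1.246475, cosh=1.882789, sinh=1.595273; start (x,ẋ)=(0.117016, -0.044712) → end (x,ẋ)=(-0.329106, -2.388419)

1 0.3980 0.1170 -0.0447
2 0.8110 -0.3291 -2.3884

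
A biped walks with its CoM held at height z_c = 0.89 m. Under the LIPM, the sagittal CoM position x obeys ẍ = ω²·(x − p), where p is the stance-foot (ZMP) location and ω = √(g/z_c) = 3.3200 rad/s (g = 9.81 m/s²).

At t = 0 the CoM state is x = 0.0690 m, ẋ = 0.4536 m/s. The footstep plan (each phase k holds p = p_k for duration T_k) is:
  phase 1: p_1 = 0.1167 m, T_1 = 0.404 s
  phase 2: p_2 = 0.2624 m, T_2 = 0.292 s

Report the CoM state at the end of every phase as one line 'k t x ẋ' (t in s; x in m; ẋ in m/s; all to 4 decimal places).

phase 1: p=0.1167, T=0.404, ωT=1.341280, cosh=2.042723, sinh=1.781212; start (x,ẋ)=(0.069000, 0.453600) → end (x,ẋ)=(0.262623, 0.644499)
phase 2: p=0.2624, T=0.292, ωT=0.969440, cosh=1.507882, sinh=1.128586; start (x,ẋ)=(0.262623, 0.644499) → end (x,ẋ)=(0.481824, 0.972664)

1 0.4040 0.2626 0.6445
2 0.6960 0.4818 0.9727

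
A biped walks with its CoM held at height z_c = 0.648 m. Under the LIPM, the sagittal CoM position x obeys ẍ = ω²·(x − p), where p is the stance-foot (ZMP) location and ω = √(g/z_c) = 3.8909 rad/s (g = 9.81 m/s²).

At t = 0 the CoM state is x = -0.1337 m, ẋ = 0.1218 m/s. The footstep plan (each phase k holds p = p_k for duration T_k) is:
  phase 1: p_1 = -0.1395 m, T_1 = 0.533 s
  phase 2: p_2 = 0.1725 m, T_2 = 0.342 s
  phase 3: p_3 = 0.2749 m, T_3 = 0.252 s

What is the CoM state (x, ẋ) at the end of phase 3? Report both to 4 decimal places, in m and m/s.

x = 0.0187, ẋ = -0.7257

phase 1: p=-0.1395, T=0.533, ωT=2.073850, cosh=4.040546, sinh=3.914845; start (x,ẋ)=(-0.133700, 0.121800) → end (x,ẋ)=(0.006485, 0.580486)
phase 2: p=0.1725, T=0.342, ωT=1.330688, cosh=2.023970, sinh=1.759675; start (x,ẋ)=(0.006485, 0.580486) → end (x,ẋ)=(0.099017, 0.038226)
phase 3: p=0.2749, T=0.252, ωT=0.980507, cosh=1.520464, sinh=1.145343; start (x,ẋ)=(0.099017, 0.038226) → end (x,ẋ)=(0.018728, -0.725687)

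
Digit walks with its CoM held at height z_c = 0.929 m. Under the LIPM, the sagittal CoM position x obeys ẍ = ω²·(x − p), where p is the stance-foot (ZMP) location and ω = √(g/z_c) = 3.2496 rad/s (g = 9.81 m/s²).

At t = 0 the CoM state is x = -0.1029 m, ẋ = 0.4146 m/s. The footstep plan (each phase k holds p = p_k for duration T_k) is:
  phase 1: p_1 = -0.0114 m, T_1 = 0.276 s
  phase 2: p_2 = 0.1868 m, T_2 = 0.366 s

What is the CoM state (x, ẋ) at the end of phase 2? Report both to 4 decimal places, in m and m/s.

x = -0.0372, ẋ = -0.4434

phase 1: p=-0.0114, T=0.276, ωT=0.896890, cosh=1.429900, sinh=1.022064; start (x,ẋ)=(-0.102900, 0.414600) → end (x,ẋ)=(-0.011836, 0.288938)
phase 2: p=0.1868, T=0.366, ωT=1.189354, cosh=1.794688, sinh=1.490270; start (x,ẋ)=(-0.011836, 0.288938) → end (x,ẋ)=(-0.037182, -0.443397)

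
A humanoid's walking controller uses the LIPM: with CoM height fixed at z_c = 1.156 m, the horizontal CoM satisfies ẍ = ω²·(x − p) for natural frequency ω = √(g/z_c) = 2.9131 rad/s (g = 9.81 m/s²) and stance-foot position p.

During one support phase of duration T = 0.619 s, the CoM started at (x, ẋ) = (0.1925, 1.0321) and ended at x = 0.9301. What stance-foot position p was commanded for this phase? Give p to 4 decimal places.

ωT = 2.9131·0.619 = 1.803209; cosh(ωT) = 3.116930, sinh(ωT) = 2.952161
x(T) = p + (x₀−p)·cosh(ωT) + (ẋ₀/ω)·sinh(ωT) ⇒ p·(1 − cosh) = x(T) − x₀·cosh − (ẋ₀/ω)·sinh
numerator   = 0.9301 − (0.1925)·3.116930 − (1.0321/2.9131)·2.952161 = -0.715848
denominator = 1 − 3.116930 = -2.116930
p = -0.715848 / -2.116930 = 0.3382

p = 0.3382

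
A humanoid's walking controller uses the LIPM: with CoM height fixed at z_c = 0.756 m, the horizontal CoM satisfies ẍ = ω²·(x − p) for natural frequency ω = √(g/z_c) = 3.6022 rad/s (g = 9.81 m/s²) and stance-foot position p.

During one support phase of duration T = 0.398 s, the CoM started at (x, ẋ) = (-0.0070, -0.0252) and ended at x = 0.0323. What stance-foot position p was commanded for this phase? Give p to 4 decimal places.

ωT = 3.6022·0.398 = 1.433676; cosh(ωT) = 2.216259, sinh(ωT) = 1.977828
x(T) = p + (x₀−p)·cosh(ωT) + (ẋ₀/ω)·sinh(ωT) ⇒ p·(1 − cosh) = x(T) − x₀·cosh − (ẋ₀/ω)·sinh
numerator   = 0.0323 − (-0.0070)·2.216259 − (-0.0252/3.6022)·1.977828 = 0.061650
denominator = 1 − 2.216259 = -1.216259
p = 0.061650 / -1.216259 = -0.0507

p = -0.0507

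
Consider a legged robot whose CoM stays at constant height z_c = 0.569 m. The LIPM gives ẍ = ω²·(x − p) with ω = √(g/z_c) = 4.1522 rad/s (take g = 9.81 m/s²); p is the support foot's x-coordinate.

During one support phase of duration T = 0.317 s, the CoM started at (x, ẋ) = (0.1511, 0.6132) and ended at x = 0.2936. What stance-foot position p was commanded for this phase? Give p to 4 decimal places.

p = 0.2643

ωT = 4.1522·0.317 = 1.316247; cosh(ωT) = 1.998770, sinh(ωT) = 1.730630
x(T) = p + (x₀−p)·cosh(ωT) + (ẋ₀/ω)·sinh(ωT) ⇒ p·(1 − cosh) = x(T) − x₀·cosh − (ẋ₀/ω)·sinh
numerator   = 0.2936 − (0.1511)·1.998770 − (0.6132/4.1522)·1.730630 = -0.263995
denominator = 1 − 1.998770 = -0.998770
p = -0.263995 / -0.998770 = 0.2643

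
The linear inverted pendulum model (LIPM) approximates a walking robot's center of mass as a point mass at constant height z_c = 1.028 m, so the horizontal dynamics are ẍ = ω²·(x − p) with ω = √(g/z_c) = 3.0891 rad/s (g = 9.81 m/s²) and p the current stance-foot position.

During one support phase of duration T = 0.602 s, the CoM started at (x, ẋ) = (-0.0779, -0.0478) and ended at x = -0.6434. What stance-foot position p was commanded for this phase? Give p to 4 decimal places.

ωT = 3.0891·0.602 = 1.859638; cosh(ωT) = 3.288571, sinh(ωT) = 3.132842
x(T) = p + (x₀−p)·cosh(ωT) + (ẋ₀/ω)·sinh(ωT) ⇒ p·(1 − cosh) = x(T) − x₀·cosh − (ẋ₀/ω)·sinh
numerator   = -0.6434 − (-0.0779)·3.288571 − (-0.0478/3.0891)·3.132842 = -0.338743
denominator = 1 − 3.288571 = -2.288571
p = -0.338743 / -2.288571 = 0.1480

p = 0.1480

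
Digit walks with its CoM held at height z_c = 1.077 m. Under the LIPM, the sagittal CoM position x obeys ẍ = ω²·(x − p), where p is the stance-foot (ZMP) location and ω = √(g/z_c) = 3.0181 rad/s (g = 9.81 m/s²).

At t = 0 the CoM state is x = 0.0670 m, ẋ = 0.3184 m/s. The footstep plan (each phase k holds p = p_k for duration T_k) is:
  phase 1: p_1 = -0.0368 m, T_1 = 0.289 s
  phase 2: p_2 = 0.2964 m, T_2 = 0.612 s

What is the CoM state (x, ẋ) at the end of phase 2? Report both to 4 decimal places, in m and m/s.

x = 0.8011, ẋ = 1.6822

phase 1: p=-0.0368, T=0.289, ωT=0.872231, cosh=1.405130, sinh=0.987112; start (x,ẋ)=(0.067000, 0.318400) → end (x,ẋ)=(0.213190, 0.756635)
phase 2: p=0.2964, T=0.612, ωT=1.847077, cosh=3.249478, sinh=3.091780; start (x,ẋ)=(0.213190, 0.756635) → end (x,ẋ)=(0.801116, 1.682206)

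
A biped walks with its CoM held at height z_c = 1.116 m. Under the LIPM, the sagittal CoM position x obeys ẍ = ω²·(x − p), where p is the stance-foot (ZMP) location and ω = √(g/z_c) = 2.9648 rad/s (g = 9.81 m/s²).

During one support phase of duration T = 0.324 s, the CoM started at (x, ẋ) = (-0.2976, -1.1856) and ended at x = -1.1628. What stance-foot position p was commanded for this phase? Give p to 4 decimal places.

p = 0.5442

ωT = 2.9648·0.324 = 0.960595; cosh(ωT) = 1.497958, sinh(ωT) = 1.115293
x(T) = p + (x₀−p)·cosh(ωT) + (ẋ₀/ω)·sinh(ωT) ⇒ p·(1 − cosh) = x(T) − x₀·cosh − (ẋ₀/ω)·sinh
numerator   = -1.1628 − (-0.2976)·1.497958 − (-1.1856/2.9648)·1.115293 = -0.271011
denominator = 1 − 1.497958 = -0.497958
p = -0.271011 / -0.497958 = 0.5442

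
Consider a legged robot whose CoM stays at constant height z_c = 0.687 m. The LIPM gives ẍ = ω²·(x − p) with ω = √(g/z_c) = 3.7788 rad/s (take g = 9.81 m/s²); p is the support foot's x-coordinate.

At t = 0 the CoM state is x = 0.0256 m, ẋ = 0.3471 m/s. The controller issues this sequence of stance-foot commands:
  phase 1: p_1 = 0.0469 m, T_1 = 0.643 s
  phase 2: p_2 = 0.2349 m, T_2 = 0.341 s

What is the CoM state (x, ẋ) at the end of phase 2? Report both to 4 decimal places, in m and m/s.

x = 1.3199, ẋ = 4.3062

phase 1: p=0.0469, T=0.643, ωT=2.429768, cosh=5.722154, sinh=5.634097; start (x,ẋ)=(0.025600, 0.347100) → end (x,ẋ)=(0.442536, 1.532680)
phase 2: p=0.2349, T=0.341, ωT=1.288571, cosh=1.951631, sinh=1.675967; start (x,ẋ)=(0.442536, 1.532680) → end (x,ẋ)=(1.319900, 4.306213)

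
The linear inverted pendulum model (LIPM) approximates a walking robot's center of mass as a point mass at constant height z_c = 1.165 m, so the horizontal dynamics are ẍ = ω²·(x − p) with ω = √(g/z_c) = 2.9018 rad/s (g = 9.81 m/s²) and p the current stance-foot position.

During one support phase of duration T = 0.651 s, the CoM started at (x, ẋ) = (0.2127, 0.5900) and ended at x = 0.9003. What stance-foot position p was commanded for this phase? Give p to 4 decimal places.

p = 0.1998

ωT = 2.9018·0.651 = 1.889072; cosh(ωT) = 3.382220, sinh(ωT) = 3.231008
x(T) = p + (x₀−p)·cosh(ωT) + (ẋ₀/ω)·sinh(ωT) ⇒ p·(1 − cosh) = x(T) − x₀·cosh − (ẋ₀/ω)·sinh
numerator   = 0.9003 − (0.2127)·3.382220 − (0.5900/2.9018)·3.231008 = -0.476033
denominator = 1 − 3.382220 = -2.382220
p = -0.476033 / -2.382220 = 0.1998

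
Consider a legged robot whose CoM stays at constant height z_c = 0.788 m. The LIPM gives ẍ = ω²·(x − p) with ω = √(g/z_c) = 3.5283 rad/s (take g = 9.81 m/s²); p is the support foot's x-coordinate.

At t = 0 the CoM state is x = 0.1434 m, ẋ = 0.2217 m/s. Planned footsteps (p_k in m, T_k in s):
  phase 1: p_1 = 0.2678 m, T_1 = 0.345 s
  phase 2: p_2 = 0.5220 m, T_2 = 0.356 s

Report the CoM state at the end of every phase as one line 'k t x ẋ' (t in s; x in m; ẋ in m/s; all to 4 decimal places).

1 0.3450 0.1361 -0.2691
2 0.7010 -0.3336 -2.7076

phase 1: p=0.2678, T=0.345, ωT=1.217264, cosh=1.836985, sinh=1.540946; start (x,ẋ)=(0.143400, 0.221700) → end (x,ẋ)=(0.136104, -0.269093)
phase 2: p=0.5220, T=0.356, ωT=1.256075, cosh=1.898190, sinh=1.613421; start (x,ẋ)=(0.136104, -0.269093) → end (x,ẋ)=(-0.333555, -2.707554)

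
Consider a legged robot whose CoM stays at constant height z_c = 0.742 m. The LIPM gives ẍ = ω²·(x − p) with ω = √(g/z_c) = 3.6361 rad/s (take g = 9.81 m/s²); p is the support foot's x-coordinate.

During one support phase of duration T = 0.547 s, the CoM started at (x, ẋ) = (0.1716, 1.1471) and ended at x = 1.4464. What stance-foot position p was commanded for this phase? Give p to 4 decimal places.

ωT = 3.6361·0.547 = 1.988947; cosh(ωT) = 3.722336, sinh(ωT) = 3.585496
x(T) = p + (x₀−p)·cosh(ωT) + (ẋ₀/ω)·sinh(ωT) ⇒ p·(1 − cosh) = x(T) − x₀·cosh − (ẋ₀/ω)·sinh
numerator   = 1.4464 − (0.1716)·3.722336 − (1.1471/3.6361)·3.585496 = -0.323489
denominator = 1 − 3.722336 = -2.722336
p = -0.323489 / -2.722336 = 0.1188

p = 0.1188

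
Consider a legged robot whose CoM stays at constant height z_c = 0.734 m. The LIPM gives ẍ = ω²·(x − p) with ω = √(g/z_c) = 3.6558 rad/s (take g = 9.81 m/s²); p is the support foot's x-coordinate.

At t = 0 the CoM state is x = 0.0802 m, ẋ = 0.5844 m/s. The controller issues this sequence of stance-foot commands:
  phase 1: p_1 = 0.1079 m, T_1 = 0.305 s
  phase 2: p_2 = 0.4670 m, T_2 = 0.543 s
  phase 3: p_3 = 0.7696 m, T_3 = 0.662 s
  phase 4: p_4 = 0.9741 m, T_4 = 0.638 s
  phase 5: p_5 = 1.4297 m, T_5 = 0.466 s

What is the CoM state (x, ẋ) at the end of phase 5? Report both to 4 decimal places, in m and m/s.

phase 1: p=0.1079, T=0.305, ωT=1.115019, cosh=1.688768, sinh=1.360859; start (x,ẋ)=(0.080200, 0.584400) → end (x,ẋ)=(0.278662, 0.849108)
phase 2: p=0.4670, T=0.543, ωT=1.985099, cosh=3.708569, sinh=3.571202; start (x,ẋ)=(0.278662, 0.849108) → end (x,ẋ)=(0.597994, 0.690108)
phase 3: p=0.7696, T=0.662, ωT=2.420140, cosh=5.668169, sinh=5.579260; start (x,ẋ)=(0.597994, 0.690108) → end (x,ẋ)=(0.850108, 0.411456)
phase 4: p=0.9741, T=0.638, ωT=2.332400, cosh=5.199852, sinh=5.102790; start (x,ẋ)=(0.850108, 0.411456) → end (x,ẋ)=(0.903674, -0.173528)
phase 5: p=1.4297, T=0.466, ωT=1.703603, cosh=2.837866, sinh=2.655839; start (x,ẋ)=(0.903674, -0.173528) → end (x,ẋ)=(-0.189153, -5.599745)

x = -0.1892, ẋ = -5.5997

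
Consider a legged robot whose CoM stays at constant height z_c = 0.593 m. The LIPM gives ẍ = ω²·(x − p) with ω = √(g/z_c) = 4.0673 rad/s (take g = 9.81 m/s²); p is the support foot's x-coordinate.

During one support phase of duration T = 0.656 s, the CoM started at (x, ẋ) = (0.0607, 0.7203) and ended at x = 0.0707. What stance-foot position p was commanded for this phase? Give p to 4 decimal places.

ωT = 4.0673·0.656 = 2.668149; cosh(ωT) = 7.241322, sinh(ωT) = 7.171941
x(T) = p + (x₀−p)·cosh(ωT) + (ẋ₀/ω)·sinh(ωT) ⇒ p·(1 − cosh) = x(T) − x₀·cosh − (ẋ₀/ω)·sinh
numerator   = 0.0707 − (0.0607)·7.241322 − (0.7203/4.0673)·7.171941 = -1.638966
denominator = 1 − 7.241322 = -6.241322
p = -1.638966 / -6.241322 = 0.2626

p = 0.2626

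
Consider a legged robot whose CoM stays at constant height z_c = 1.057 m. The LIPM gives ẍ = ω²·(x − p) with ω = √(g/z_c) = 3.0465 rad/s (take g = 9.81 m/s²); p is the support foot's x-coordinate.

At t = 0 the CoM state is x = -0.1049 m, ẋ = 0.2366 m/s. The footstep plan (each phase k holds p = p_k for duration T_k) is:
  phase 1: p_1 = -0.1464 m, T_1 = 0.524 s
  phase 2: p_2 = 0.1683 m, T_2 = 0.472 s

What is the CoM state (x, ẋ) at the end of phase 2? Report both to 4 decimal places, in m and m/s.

phase 1: p=-0.1464, T=0.524, ωT=1.596366, cosh=2.568849, sinh=2.366217; start (x,ẋ)=(-0.104900, 0.236600) → end (x,ẋ)=(0.143974, 0.906950)
phase 2: p=0.1683, T=0.472, ωT=1.437948, cosh=2.224729, sinh=1.987315; start (x,ẋ)=(0.143974, 0.906950) → end (x,ẋ)=(0.705810, 1.870442)

x = 0.7058, ẋ = 1.8704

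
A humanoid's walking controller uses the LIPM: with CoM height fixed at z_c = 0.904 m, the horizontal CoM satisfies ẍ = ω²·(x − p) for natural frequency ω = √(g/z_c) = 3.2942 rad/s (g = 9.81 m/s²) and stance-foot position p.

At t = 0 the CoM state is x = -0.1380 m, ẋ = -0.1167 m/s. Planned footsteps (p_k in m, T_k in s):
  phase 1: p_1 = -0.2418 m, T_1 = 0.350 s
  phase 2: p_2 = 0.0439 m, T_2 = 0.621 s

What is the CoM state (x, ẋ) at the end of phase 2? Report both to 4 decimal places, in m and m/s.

phase 1: p=-0.2418, T=0.350, ωT=1.152970, cosh=1.741642, sinh=1.425944; start (x,ẋ)=(-0.138000, -0.116700) → end (x,ẋ)=(-0.111533, 0.284335)
phase 2: p=0.0439, T=0.621, ωT=2.045698, cosh=3.931923, sinh=3.802634; start (x,ẋ)=(-0.111533, 0.284335) → end (x,ẋ)=(-0.239031, -0.829068)

x = -0.2390, ẋ = -0.8291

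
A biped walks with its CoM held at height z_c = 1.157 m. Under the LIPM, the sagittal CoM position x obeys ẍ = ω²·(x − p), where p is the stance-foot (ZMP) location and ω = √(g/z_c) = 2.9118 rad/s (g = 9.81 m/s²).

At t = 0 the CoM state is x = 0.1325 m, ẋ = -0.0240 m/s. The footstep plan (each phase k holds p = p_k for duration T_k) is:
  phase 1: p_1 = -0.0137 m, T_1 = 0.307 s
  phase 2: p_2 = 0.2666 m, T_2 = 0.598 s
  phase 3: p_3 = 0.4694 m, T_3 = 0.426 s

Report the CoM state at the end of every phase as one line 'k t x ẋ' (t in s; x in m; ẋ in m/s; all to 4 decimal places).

phase 1: p=-0.0137, T=0.307, ωT=0.893923, cosh=1.426874, sinh=1.017826; start (x,ẋ)=(0.132500, -0.024000) → end (x,ẋ)=(0.186520, 0.399049)
phase 2: p=0.2666, T=0.598, ωT=1.741256, cosh=2.939903, sinh=2.764603; start (x,ẋ)=(0.186520, 0.399049) → end (x,ẋ)=(0.410048, 0.528521)
phase 3: p=0.4694, T=0.426, ωT=1.240427, cosh=1.873175, sinh=1.583914; start (x,ẋ)=(0.410048, 0.528521) → end (x,ẋ)=(0.645720, 0.716279)

1 0.3070 0.1865 0.3990
2 0.9050 0.4100 0.5285
3 1.3310 0.6457 0.7163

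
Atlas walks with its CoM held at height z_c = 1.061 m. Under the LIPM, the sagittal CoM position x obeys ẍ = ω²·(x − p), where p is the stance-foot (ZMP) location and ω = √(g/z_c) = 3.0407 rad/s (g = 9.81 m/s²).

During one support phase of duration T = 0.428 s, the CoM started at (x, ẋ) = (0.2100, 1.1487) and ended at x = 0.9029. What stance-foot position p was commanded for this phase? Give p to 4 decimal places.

p = 0.1584

ωT = 3.0407·0.428 = 1.301420; cosh(ωT) = 1.973327, sinh(ωT) = 1.701182
x(T) = p + (x₀−p)·cosh(ωT) + (ẋ₀/ω)·sinh(ωT) ⇒ p·(1 − cosh) = x(T) − x₀·cosh − (ẋ₀/ω)·sinh
numerator   = 0.9029 − (0.2100)·1.973327 − (1.1487/3.0407)·1.701182 = -0.154163
denominator = 1 − 1.973327 = -0.973327
p = -0.154163 / -0.973327 = 0.1584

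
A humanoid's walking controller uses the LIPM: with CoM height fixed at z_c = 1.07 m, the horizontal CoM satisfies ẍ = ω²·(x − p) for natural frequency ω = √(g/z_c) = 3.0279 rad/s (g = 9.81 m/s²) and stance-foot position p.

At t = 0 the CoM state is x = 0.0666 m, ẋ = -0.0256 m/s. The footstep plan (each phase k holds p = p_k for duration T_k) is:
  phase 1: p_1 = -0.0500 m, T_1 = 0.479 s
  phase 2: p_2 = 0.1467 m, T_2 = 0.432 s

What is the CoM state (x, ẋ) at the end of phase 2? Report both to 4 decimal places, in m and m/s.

phase 1: p=-0.0500, T=0.479, ωT=1.450364, cosh=2.249576, sinh=2.015091; start (x,ẋ)=(0.066600, -0.025600) → end (x,ẋ)=(0.195264, 0.653845)
phase 2: p=0.1467, T=0.432, ωT=1.308053, cosh=1.984655, sinh=1.714309; start (x,ẋ)=(0.195264, 0.653845) → end (x,ẋ)=(0.613270, 1.549739)

x = 0.6133, ẋ = 1.5497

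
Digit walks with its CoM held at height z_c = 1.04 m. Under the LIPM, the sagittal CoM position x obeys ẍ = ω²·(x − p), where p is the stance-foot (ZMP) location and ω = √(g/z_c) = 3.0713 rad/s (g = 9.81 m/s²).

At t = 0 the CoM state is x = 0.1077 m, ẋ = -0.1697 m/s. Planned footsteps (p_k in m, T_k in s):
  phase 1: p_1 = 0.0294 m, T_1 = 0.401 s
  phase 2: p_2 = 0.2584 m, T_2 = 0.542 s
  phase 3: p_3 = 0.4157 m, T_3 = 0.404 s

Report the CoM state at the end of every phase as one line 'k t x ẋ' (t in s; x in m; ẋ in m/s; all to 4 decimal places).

phase 1: p=0.0294, T=0.401, ωT=1.231591, cosh=1.859253, sinh=1.567425; start (x,ẋ)=(0.107700, -0.169700) → end (x,ẋ)=(0.088374, 0.061424)
phase 2: p=0.2584, T=0.542, ωT=1.664645, cosh=2.736526, sinh=2.547269; start (x,ẋ)=(0.088374, 0.061424) → end (x,ẋ)=(-0.155938, -1.162100)
phase 3: p=0.4157, T=0.404, ωT=1.240805, cosh=1.873774, sinh=1.584623; start (x,ẋ)=(-0.155938, -1.162100) → end (x,ẋ)=(-1.255000, -4.959590)

1 0.4010 0.0884 0.0614
2 0.9430 -0.1559 -1.1621
3 1.3470 -1.2550 -4.9596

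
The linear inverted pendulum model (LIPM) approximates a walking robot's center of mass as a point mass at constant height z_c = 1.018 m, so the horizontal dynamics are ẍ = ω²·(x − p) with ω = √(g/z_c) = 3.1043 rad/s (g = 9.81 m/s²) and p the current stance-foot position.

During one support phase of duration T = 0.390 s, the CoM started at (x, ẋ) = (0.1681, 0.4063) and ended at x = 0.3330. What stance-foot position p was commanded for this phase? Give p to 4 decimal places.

ωT = 3.1043·0.390 = 1.210677; cosh(ωT) = 1.826876, sinh(ωT) = 1.528880
x(T) = p + (x₀−p)·cosh(ωT) + (ẋ₀/ω)·sinh(ωT) ⇒ p·(1 − cosh) = x(T) − x₀·cosh − (ẋ₀/ω)·sinh
numerator   = 0.3330 − (0.1681)·1.826876 − (0.4063/3.1043)·1.528880 = -0.174202
denominator = 1 − 1.826876 = -0.826876
p = -0.174202 / -0.826876 = 0.2107

p = 0.2107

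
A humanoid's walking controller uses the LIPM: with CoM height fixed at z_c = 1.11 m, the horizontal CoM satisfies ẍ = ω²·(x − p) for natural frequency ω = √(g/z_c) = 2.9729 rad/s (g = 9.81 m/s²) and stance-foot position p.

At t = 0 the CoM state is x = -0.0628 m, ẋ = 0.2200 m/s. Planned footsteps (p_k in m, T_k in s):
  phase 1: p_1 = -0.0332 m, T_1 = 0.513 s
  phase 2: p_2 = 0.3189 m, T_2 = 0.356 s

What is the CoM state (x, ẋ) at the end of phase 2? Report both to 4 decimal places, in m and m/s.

phase 1: p=-0.0332, T=0.513, ωT=1.525098, cosh=2.406596, sinh=2.188996; start (x,ẋ)=(-0.062800, 0.220000) → end (x,ẋ)=(0.057554, 0.336824)
phase 2: p=0.3189, T=0.356, ωT=1.058352, cosh=1.614323, sinh=1.267296; start (x,ẋ)=(0.057554, 0.336824) → end (x,ẋ)=(0.040586, -0.440888)

x = 0.0406, ẋ = -0.4409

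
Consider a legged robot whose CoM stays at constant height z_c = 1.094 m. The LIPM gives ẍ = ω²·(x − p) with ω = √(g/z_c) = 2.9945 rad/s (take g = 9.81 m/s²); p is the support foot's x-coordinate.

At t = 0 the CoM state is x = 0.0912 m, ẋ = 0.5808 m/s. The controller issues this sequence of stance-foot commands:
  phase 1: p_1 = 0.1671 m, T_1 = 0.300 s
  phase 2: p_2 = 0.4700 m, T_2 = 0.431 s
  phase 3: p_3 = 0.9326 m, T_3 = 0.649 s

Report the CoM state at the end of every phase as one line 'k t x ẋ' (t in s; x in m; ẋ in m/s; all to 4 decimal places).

1 0.3000 0.2571 0.5986
2 0.7310 0.3896 0.0992
3 1.3800 -0.8888 -5.2072

phase 1: p=0.1671, T=0.300, ωT=0.898350, cosh=1.431395, sinh=1.024154; start (x,ẋ)=(0.091200, 0.580800) → end (x,ẋ)=(0.257097, 0.598582)
phase 2: p=0.4700, T=0.431, ωT=1.290629, cosh=1.955086, sinh=1.679988; start (x,ẋ)=(0.257097, 0.598582) → end (x,ẋ)=(0.389576, 0.099225)
phase 3: p=0.9326, T=0.649, ωT=1.943431, cosh=3.562938, sinh=3.419726; start (x,ẋ)=(0.389576, 0.099225) → end (x,ẋ)=(-0.888845, -5.207232)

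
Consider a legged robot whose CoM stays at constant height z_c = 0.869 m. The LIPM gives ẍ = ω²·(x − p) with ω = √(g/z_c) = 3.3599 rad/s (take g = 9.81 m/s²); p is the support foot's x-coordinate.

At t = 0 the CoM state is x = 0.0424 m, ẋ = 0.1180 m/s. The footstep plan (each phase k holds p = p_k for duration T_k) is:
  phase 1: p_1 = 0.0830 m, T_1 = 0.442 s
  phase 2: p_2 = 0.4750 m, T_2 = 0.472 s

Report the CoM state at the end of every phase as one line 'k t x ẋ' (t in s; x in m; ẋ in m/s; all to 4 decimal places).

phase 1: p=0.0830, T=0.442, ωT=1.485076, cosh=2.320893, sinh=2.094407; start (x,ẋ)=(0.042400, 0.118000) → end (x,ẋ)=(0.062328, -0.011837)
phase 2: p=0.4750, T=0.472, ωT=1.585873, cosh=2.544160, sinh=2.339391; start (x,ẋ)=(0.062328, -0.011837) → end (x,ẋ)=(-0.583147, -3.273770)

1 0.4420 0.0623 -0.0118
2 0.9140 -0.5831 -3.2738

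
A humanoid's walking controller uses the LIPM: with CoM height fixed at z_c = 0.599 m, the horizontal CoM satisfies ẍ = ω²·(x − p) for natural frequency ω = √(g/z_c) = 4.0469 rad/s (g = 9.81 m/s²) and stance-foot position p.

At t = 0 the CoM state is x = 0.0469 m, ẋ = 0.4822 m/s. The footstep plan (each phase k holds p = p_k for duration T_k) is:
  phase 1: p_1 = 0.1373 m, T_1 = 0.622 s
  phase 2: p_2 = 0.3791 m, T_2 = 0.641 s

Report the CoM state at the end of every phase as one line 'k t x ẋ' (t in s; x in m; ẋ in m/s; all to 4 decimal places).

1 0.6220 0.3070 0.7553
2 1.2630 1.1360 3.1413

phase 1: p=0.1373, T=0.622, ωT=2.517172, cosh=6.237092, sinh=6.156404; start (x,ẋ)=(0.046900, 0.482200) → end (x,ẋ)=(0.307021, 0.755268)
phase 2: p=0.3791, T=0.641, ωT=2.594063, cosh=6.729378, sinh=6.654662; start (x,ẋ)=(0.307021, 0.755268) → end (x,ẋ)=(1.136002, 3.141330)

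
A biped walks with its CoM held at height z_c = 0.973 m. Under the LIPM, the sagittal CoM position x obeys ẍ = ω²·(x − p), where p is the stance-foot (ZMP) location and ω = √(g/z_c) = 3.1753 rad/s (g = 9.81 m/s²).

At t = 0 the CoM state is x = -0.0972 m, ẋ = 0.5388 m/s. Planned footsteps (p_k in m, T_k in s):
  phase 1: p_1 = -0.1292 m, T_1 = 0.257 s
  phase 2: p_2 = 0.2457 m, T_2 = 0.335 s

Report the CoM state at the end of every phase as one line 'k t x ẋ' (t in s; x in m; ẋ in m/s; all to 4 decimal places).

1 0.2570 0.0684 0.8208
2 0.5920 0.2881 0.6124

phase 1: p=-0.1292, T=0.257, ωT=0.816052, cosh=1.351864, sinh=0.909690; start (x,ẋ)=(-0.097200, 0.538800) → end (x,ẋ)=(0.068420, 0.820817)
phase 2: p=0.2457, T=0.335, ωT=1.063726, cosh=1.621156, sinh=1.275988; start (x,ẋ)=(0.068420, 0.820817) → end (x,ẋ)=(0.288146, 0.612398)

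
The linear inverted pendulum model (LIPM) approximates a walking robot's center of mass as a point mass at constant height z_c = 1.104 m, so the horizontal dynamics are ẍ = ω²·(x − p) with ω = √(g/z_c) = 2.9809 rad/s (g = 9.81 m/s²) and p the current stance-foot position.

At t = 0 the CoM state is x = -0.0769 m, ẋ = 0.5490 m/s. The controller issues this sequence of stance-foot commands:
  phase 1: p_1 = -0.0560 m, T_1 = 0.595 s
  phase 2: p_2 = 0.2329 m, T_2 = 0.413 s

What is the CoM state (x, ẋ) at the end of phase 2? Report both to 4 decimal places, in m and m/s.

phase 1: p=-0.0560, T=0.595, ωT=1.773635, cosh=3.030975, sinh=2.861260; start (x,ẋ)=(-0.076900, 0.549000) → end (x,ẋ)=(0.407618, 1.485747)
phase 2: p=0.2329, T=0.413, ωT=1.231112, cosh=1.858501, sinh=1.566534; start (x,ẋ)=(0.407618, 1.485747) → end (x,ẋ)=(1.338409, 3.577141)

x = 1.3384, ẋ = 3.5771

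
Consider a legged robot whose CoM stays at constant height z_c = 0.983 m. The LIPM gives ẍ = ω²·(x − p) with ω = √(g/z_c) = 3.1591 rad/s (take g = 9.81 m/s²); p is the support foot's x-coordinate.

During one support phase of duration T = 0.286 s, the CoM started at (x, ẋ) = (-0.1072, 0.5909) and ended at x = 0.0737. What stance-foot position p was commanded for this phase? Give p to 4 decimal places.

ωT = 3.1591·0.286 = 0.903503; cosh(ωT) = 1.436691, sinh(ωT) = 1.031543
x(T) = p + (x₀−p)·cosh(ωT) + (ẋ₀/ω)·sinh(ωT) ⇒ p·(1 − cosh) = x(T) − x₀·cosh − (ẋ₀/ω)·sinh
numerator   = 0.0737 − (-0.1072)·1.436691 − (0.5909/3.1591)·1.031543 = 0.034766
denominator = 1 − 1.436691 = -0.436691
p = 0.034766 / -0.436691 = -0.0796

p = -0.0796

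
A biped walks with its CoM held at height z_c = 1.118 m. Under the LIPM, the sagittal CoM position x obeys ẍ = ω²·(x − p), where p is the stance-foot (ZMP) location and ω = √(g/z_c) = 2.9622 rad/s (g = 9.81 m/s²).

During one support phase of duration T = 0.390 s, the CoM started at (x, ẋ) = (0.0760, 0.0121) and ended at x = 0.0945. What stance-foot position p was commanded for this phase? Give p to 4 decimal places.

ωT = 2.9622·0.390 = 1.155258; cosh(ωT) = 1.744909, sinh(ωT) = 1.429933
x(T) = p + (x₀−p)·cosh(ωT) + (ẋ₀/ω)·sinh(ωT) ⇒ p·(1 − cosh) = x(T) − x₀·cosh − (ẋ₀/ω)·sinh
numerator   = 0.0945 − (0.0760)·1.744909 − (0.0121/2.9622)·1.429933 = -0.043954
denominator = 1 − 1.744909 = -0.744909
p = -0.043954 / -0.744909 = 0.0590

p = 0.0590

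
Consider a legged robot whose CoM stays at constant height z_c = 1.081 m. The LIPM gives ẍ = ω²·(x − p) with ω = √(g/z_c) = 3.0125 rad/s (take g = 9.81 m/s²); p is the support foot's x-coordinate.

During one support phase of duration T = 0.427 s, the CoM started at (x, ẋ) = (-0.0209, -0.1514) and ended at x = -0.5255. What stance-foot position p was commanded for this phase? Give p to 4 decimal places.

p = 0.4228

ωT = 3.0125·0.427 = 1.286338; cosh(ωT) = 1.947893, sinh(ωT) = 1.671612
x(T) = p + (x₀−p)·cosh(ωT) + (ẋ₀/ω)·sinh(ωT) ⇒ p·(1 − cosh) = x(T) − x₀·cosh − (ẋ₀/ω)·sinh
numerator   = -0.5255 − (-0.0209)·1.947893 − (-0.1514/3.0125)·1.671612 = -0.400778
denominator = 1 − 1.947893 = -0.947893
p = -0.400778 / -0.947893 = 0.4228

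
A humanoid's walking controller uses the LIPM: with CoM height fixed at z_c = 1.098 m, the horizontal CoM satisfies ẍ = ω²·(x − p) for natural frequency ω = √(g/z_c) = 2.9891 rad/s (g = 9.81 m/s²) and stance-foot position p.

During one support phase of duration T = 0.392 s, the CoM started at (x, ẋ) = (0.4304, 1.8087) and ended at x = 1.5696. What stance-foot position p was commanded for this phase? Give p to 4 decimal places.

ωT = 2.9891·0.392 = 1.171727; cosh(ωT) = 1.768697, sinh(ωT) = 1.458866
x(T) = p + (x₀−p)·cosh(ωT) + (ẋ₀/ω)·sinh(ωT) ⇒ p·(1 − cosh) = x(T) − x₀·cosh − (ẋ₀/ω)·sinh
numerator   = 1.5696 − (0.4304)·1.768697 − (1.8087/2.9891)·1.458866 = -0.074405
denominator = 1 − 1.768697 = -0.768697
p = -0.074405 / -0.768697 = 0.0968

p = 0.0968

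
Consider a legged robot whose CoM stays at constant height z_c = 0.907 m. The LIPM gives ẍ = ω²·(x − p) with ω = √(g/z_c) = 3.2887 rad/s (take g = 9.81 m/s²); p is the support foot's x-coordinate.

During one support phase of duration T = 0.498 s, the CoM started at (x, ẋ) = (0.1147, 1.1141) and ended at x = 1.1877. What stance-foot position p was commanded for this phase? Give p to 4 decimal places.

p = -0.0259

ωT = 3.2887·0.498 = 1.637773; cosh(ωT) = 2.669056, sinh(ωT) = 2.474644
x(T) = p + (x₀−p)·cosh(ωT) + (ẋ₀/ω)·sinh(ωT) ⇒ p·(1 − cosh) = x(T) − x₀·cosh − (ẋ₀/ω)·sinh
numerator   = 1.1877 − (0.1147)·2.669056 − (1.1141/3.2887)·2.474644 = 0.043234
denominator = 1 − 2.669056 = -1.669056
p = 0.043234 / -1.669056 = -0.0259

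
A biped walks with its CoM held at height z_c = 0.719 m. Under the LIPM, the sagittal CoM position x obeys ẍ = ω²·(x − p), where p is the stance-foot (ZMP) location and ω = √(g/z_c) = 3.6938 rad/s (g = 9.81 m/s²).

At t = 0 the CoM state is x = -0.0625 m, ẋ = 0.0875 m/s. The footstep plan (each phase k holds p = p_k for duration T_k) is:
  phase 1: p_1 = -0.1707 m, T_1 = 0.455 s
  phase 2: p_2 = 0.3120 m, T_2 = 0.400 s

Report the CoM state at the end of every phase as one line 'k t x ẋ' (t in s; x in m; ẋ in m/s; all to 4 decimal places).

phase 1: p=-0.1707, T=0.455, ωT=1.680679, cosh=2.777724, sinh=2.591476; start (x,ẋ)=(-0.062500, 0.087500) → end (x,ẋ)=(0.191238, 1.278784)
phase 2: p=0.3120, T=0.400, ωT=1.477520, cosh=2.305134, sinh=2.076931; start (x,ẋ)=(0.191238, 1.278784) → end (x,ẋ)=(0.752654, 2.021307)

1 0.4550 0.1912 1.2788
2 0.8550 0.7527 2.0213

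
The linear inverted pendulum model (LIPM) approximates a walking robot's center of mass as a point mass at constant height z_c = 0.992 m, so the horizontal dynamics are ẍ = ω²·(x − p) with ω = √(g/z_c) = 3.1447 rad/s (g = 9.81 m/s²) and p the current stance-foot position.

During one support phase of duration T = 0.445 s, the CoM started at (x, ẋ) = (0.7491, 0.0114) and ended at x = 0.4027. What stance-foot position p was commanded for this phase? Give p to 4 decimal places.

ωT = 3.1447·0.445 = 1.399391; cosh(ωT) = 2.149740, sinh(ωT) = 1.902993
x(T) = p + (x₀−p)·cosh(ωT) + (ẋ₀/ω)·sinh(ωT) ⇒ p·(1 − cosh) = x(T) − x₀·cosh − (ẋ₀/ω)·sinh
numerator   = 0.4027 − (0.7491)·2.149740 − (0.0114/3.1447)·1.902993 = -1.214569
denominator = 1 − 2.149740 = -1.149740
p = -1.214569 / -1.149740 = 1.0564

p = 1.0564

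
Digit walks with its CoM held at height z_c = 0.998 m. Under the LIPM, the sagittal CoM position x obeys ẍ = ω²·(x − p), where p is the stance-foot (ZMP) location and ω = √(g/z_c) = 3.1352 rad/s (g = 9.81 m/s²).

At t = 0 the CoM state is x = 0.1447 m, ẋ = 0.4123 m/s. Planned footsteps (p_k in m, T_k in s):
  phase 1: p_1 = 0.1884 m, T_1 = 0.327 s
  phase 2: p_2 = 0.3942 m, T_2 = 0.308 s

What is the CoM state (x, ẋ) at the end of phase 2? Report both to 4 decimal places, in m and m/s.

phase 1: p=0.1884, T=0.327, ωT=1.025210, cosh=1.573201, sinh=1.214480; start (x,ẋ)=(0.144700, 0.412300) → end (x,ẋ)=(0.279363, 0.482237)
phase 2: p=0.3942, T=0.308, ωT=0.965642, cosh=1.503606, sinh=1.122867; start (x,ẋ)=(0.279363, 0.482237) → end (x,ẋ)=(0.394244, 0.320823)

x = 0.3942, ẋ = 0.3208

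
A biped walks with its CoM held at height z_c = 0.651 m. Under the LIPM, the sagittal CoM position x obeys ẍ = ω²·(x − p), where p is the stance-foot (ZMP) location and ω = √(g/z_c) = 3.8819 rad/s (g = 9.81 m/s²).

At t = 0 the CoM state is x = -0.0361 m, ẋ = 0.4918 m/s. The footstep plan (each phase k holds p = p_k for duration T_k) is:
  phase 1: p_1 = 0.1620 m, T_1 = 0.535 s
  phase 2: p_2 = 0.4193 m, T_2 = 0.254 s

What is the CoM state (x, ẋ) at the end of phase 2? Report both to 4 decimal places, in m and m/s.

phase 1: p=0.1620, T=0.535, ωT=2.076817, cosh=4.052178, sinh=3.926849; start (x,ẋ)=(-0.036100, 0.491800) → end (x,ẋ)=(-0.143242, -1.026903)
phase 2: p=0.4193, T=0.254, ωT=0.986003, cosh=1.526782, sinh=1.153717; start (x,ẋ)=(-0.143242, -1.026903) → end (x,ẋ)=(-0.744778, -4.087263)

x = -0.7448, ẋ = -4.0873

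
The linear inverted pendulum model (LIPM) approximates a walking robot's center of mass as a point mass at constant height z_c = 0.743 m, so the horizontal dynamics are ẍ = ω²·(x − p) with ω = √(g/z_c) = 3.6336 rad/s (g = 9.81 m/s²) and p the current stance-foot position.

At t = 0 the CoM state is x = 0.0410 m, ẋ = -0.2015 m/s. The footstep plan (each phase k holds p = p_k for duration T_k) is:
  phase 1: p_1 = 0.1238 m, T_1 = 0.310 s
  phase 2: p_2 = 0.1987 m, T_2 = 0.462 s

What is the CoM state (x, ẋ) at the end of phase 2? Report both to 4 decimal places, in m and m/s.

phase 1: p=0.1238, T=0.310, ωT=1.126416, cosh=1.704387, sinh=1.380194; start (x,ẋ)=(0.041000, -0.201500) → end (x,ẋ)=(-0.093861, -0.758682)
phase 2: p=0.1987, T=0.462, ωT=1.678723, cosh=2.772661, sinh=2.586049; start (x,ẋ)=(-0.093861, -0.758682) → end (x,ẋ)=(-1.152431, -4.852671)

x = -1.1524, ẋ = -4.8527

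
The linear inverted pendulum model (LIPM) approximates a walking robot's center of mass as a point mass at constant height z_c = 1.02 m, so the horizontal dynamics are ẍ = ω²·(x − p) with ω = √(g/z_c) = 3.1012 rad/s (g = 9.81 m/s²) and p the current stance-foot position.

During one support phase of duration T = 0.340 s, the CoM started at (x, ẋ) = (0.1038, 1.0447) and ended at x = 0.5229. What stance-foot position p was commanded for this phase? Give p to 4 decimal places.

ωT = 3.1012·0.340 = 1.054408; cosh(ωT) = 1.609337, sinh(ωT) = 1.260938
x(T) = p + (x₀−p)·cosh(ωT) + (ẋ₀/ω)·sinh(ωT) ⇒ p·(1 − cosh) = x(T) − x₀·cosh − (ẋ₀/ω)·sinh
numerator   = 0.5229 − (0.1038)·1.609337 − (1.0447/3.1012)·1.260938 = -0.068921
denominator = 1 − 1.609337 = -0.609337
p = -0.068921 / -0.609337 = 0.1131

p = 0.1131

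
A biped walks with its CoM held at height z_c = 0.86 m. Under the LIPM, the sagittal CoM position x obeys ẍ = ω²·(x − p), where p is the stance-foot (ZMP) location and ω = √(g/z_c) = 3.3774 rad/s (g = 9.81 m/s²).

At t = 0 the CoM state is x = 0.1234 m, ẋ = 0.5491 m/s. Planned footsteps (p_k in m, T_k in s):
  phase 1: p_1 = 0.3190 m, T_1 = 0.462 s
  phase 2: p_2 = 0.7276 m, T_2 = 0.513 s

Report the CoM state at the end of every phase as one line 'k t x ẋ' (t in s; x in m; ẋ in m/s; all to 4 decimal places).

1 0.4620 0.2028 -0.1384
2 0.9750 -0.9151 -5.2589

phase 1: p=0.3190, T=0.462, ωT=1.560359, cosh=2.485295, sinh=2.275234; start (x,ẋ)=(0.123400, 0.549100) → end (x,ẋ)=(0.202785, -0.138389)
phase 2: p=0.7276, T=0.513, ωT=1.732606, cosh=2.916098, sinh=2.739275; start (x,ẋ)=(0.202785, -0.138389) → end (x,ẋ)=(-0.915052, -5.258944)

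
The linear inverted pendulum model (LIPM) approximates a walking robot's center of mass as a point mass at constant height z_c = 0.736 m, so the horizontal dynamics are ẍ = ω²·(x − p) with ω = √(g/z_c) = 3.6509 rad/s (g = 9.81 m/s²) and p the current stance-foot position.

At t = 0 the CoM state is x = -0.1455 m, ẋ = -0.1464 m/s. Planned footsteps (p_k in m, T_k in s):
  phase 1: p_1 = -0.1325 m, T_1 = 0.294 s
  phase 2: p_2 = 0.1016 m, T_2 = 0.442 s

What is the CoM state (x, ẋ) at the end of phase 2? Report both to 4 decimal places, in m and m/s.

phase 1: p=-0.1325, T=0.294, ωT=1.073365, cosh=1.633531, sinh=1.291674; start (x,ẋ)=(-0.145500, -0.146400) → end (x,ẋ)=(-0.205532, -0.300454)
phase 2: p=0.1016, T=0.442, ωT=1.613698, cosh=2.610247, sinh=2.411098; start (x,ẋ)=(-0.205532, -0.300454) → end (x,ẋ)=(-0.898513, -3.487840)

x = -0.8985, ẋ = -3.4878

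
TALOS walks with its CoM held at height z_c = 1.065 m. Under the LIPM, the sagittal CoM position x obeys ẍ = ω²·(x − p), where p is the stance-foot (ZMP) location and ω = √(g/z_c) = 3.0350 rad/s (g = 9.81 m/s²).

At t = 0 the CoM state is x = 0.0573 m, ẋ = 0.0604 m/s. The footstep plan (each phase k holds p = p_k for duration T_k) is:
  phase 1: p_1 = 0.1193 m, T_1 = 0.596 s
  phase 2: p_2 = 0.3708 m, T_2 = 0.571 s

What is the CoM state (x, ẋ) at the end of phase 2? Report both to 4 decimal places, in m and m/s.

x = -1.0909, ẋ = -4.2941

phase 1: p=0.1193, T=0.596, ωT=1.808860, cosh=3.133663, sinh=2.969822; start (x,ẋ)=(0.057300, 0.060400) → end (x,ẋ)=(-0.015884, -0.369558)
phase 2: p=0.3708, T=0.571, ωT=1.732985, cosh=2.917136, sinh=2.740380; start (x,ẋ)=(-0.015884, -0.369558) → end (x,ẋ)=(-1.090894, -4.294125)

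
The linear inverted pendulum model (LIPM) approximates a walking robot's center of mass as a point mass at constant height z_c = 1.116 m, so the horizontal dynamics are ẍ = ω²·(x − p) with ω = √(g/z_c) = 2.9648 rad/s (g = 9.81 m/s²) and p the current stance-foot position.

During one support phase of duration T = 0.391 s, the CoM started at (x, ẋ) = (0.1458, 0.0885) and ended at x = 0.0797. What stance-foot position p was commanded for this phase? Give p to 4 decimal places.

ωT = 2.9648·0.391 = 1.159237; cosh(ωT) = 1.750613, sinh(ωT) = 1.436887
x(T) = p + (x₀−p)·cosh(ωT) + (ẋ₀/ω)·sinh(ωT) ⇒ p·(1 − cosh) = x(T) − x₀·cosh − (ẋ₀/ω)·sinh
numerator   = 0.0797 − (0.1458)·1.750613 − (0.0885/2.9648)·1.436887 = -0.218431
denominator = 1 − 1.750613 = -0.750613
p = -0.218431 / -0.750613 = 0.2910

p = 0.2910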